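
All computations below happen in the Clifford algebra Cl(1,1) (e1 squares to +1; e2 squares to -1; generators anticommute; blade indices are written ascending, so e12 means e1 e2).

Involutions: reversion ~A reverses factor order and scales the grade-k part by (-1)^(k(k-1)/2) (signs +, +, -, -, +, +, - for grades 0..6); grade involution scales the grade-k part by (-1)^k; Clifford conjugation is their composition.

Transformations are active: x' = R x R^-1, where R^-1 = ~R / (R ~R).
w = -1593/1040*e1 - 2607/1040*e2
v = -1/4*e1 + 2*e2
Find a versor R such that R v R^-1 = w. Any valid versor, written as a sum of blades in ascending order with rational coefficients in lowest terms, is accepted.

The midline construction: v and w both square to -63/16, so reflecting in their sum -1853/1040*e1 - 527/1040*e2 exchanges them.
Answer: -1853/1040*e1 - 527/1040*e2


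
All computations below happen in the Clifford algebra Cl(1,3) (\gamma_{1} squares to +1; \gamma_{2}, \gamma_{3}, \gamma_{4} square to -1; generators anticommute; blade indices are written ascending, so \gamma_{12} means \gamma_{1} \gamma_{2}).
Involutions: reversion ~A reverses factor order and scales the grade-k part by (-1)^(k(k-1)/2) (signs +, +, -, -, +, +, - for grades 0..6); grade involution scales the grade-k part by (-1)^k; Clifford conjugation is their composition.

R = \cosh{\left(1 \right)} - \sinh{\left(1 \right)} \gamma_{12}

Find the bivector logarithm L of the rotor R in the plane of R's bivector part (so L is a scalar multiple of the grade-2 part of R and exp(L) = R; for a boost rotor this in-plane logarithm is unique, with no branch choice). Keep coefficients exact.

The scalar part of R is \cosh{\left(1 \right)}, which determines |rapidity| via cosh; the sign lives in the bivector part, and pairing them (bivector part over sinh of the rapidity = the plane) gives the unique in-plane L = rapidity * plane.
Concretely: cosh(rapidity) = \cosh{\left(1 \right)} gives rapidity = ±1, and since rapidity/sinh(rapidity) is even the sign is immaterial: L = (rapidity/sinh(rapidity)) * <R>_2 = (\frac{1}{\sinh{\left(1 \right)}}) * <R>_2.
Answer: -\gamma_{12}


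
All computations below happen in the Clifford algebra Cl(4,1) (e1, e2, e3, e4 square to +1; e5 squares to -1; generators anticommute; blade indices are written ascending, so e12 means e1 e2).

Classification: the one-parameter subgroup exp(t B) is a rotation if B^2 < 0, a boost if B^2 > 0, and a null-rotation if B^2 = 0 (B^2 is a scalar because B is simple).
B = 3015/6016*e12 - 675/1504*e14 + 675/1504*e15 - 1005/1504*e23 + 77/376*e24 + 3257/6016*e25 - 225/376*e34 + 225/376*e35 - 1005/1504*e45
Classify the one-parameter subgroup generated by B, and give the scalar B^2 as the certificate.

B^2 term by term: the squares give (3015/6016)^2*(e12)^2 + (-675/1504)^2*(e14)^2 + (675/1504)^2*(e15)^2 + (-1005/1504)^2*(e23)^2 + (77/376)^2*(e24)^2 + (3257/6016)^2*(e25)^2 + (-225/376)^2*(e34)^2 + (225/376)^2*(e35)^2 + (-1005/1504)^2*(e45)^2 = 9090225/36192256*(-1) + 455625/2262016*(-1) + 455625/2262016*(+1) + 1010025/2262016*(-1) + 5929/141376*(-1) + 10608049/36192256*(+1) + 50625/141376*(-1) + 50625/141376*(+1) + 1010025/2262016*(+1) = 0 (each basis 2-blade squares to minus the product of its generators' squares); cross terms between blades sharing an index anticommute and cancel; the commuting (index-disjoint) pairs give grade-4 terms 2*c*c'*(blade product), which cancel blade by blade — e1234: -678375/1131008 + 678375/1131008 = 0; e1235: 678375/1131008 - 678375/1131008 = 0; e1245: -3030075/4524032 + 2198475/4524032 + 51975/282752 = 0; e1345: 151875/282752 - 151875/282752 = 0; e2345: 1010025/1131008 - 17325/70688 - 732825/1131008 = 0 — confirming B is simple. So B^2 = 0.
Answer: null-rotation, certificate B^2 = 0. Check the certificate: B^2 = 0, and that sign is decisive whatever form B takes.


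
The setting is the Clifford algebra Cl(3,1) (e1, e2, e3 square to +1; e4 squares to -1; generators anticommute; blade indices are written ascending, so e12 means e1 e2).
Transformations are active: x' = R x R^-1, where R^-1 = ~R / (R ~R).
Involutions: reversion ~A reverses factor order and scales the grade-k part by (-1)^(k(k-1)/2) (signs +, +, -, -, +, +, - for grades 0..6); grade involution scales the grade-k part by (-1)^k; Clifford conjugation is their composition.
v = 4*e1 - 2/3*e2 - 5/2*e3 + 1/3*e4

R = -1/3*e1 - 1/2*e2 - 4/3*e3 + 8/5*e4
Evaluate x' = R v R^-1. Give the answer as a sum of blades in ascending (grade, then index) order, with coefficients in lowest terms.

~R = -1/3*e1 - 1/2*e2 - 4/3*e3 + 8/5*e4, and R ~R = -379/900, so R^-1 = ~R / (-379/900).
R v = 9/5 + 20/9*e12 + 37/6*e13 - 293/45*e14 + 13/36*e23 + 9/10*e24 + 32/9*e34
Answer: -436/379*e1 + 5618/1137*e2 + 10535/758*e3 - 15931/1137*e4


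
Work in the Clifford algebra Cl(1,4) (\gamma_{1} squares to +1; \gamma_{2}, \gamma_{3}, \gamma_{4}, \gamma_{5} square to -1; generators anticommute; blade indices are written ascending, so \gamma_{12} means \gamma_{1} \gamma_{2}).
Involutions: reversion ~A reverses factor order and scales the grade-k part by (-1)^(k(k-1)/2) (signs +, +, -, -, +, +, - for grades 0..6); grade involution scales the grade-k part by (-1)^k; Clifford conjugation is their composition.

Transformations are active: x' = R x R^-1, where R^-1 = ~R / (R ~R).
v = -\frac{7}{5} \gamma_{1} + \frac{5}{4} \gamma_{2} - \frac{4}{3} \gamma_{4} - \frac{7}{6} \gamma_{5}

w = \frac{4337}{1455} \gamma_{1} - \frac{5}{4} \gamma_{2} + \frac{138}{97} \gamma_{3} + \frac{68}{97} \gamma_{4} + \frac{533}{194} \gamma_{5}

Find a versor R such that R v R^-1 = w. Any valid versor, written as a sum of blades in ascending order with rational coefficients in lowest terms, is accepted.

Reasoning: v^2 = w^2 = -\frac{9869}{3600} since conjugation preserves the quadratic form; R = v + w = \frac{460}{291} \gamma_{1} + \frac{138}{97} \gamma_{3} - \frac{184}{291} \gamma_{4} + \frac{460}{291} \gamma_{5} is then valid when invertible, keeping its own part and reversing (v - w)/2.
Answer: \frac{460}{291} \gamma_{1} + \frac{138}{97} \gamma_{3} - \frac{184}{291} \gamma_{4} + \frac{460}{291} \gamma_{5}


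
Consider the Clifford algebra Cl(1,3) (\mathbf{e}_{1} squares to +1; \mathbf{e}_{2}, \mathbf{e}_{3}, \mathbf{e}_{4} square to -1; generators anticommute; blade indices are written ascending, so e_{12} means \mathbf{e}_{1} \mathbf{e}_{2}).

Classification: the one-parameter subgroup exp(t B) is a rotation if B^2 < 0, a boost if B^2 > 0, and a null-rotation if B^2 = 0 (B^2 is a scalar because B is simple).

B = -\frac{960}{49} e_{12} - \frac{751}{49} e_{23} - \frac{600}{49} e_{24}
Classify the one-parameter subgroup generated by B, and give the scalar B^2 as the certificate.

B^2 term by term: the squares give (-\frac{960}{49})^2*(e_{12})^2 + (-\frac{751}{49})^2*(e_{23})^2 + (-\frac{600}{49})^2*(e_{24})^2 = \frac{921600}{2401}*(+1) + \frac{564001}{2401}*(-1) + \frac{360000}{2401}*(-1) = -1 (each basis 2-blade squares to minus the product of its generators' squares); cross terms between blades sharing an index anticommute and cancel. So B^2 = -1.
Answer: rotation, certificate B^2 = -1. B^2 = -1 is basis-independent, so its sign is the whole story.


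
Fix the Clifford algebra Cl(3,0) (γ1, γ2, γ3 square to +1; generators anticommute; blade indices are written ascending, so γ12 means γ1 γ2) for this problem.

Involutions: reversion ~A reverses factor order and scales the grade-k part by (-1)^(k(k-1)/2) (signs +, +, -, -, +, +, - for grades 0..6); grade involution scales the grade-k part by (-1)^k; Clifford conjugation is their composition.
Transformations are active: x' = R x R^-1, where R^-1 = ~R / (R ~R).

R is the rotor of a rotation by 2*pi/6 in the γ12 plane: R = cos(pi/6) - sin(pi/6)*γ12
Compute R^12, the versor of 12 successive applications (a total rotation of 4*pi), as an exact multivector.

Half-angle bookkeeping: 12 applications in γ12 add up to rotor phase 12*pi/6 = 2*pi, so R^12 = cos(2*pi) - sin(2*pi)*γ12.
cos(2*pi) = 1 and sin(2*pi) = 0, so R^12 = 1. The total rotation 4*pi is 2 full turns, so every vector returns to itself, yet the rotor is +1, back on the identity sheet (an even number of 2*pi turns).
Answer: 1


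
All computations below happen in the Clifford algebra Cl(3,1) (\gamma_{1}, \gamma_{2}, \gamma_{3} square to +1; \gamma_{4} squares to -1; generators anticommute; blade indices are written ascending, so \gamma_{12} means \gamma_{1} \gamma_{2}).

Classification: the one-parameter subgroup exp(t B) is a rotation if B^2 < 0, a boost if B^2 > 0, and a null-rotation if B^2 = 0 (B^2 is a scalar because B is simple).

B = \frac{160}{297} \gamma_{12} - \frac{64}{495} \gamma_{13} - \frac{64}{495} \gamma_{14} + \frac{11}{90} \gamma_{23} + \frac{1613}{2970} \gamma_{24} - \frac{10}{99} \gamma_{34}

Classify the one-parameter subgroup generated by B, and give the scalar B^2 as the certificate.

B^2 term by term: the squares give (\frac{160}{297})^2*(\gamma_{12})^2 + (-\frac{64}{495})^2*(\gamma_{13})^2 + (-\frac{64}{495})^2*(\gamma_{14})^2 + (\frac{11}{90})^2*(\gamma_{23})^2 + (\frac{1613}{2970})^2*(\gamma_{24})^2 + (-\frac{10}{99})^2*(\gamma_{34})^2 = \frac{25600}{88209}*(-1) + \frac{4096}{245025}*(-1) + \frac{4096}{245025}*(+1) + \frac{121}{8100}*(-1) + \frac{2601769}{8820900}*(+1) + \frac{100}{9801}*(+1) = 0 (each basis 2-blade squares to minus the product of its generators' squares); cross terms between blades sharing an index anticommute and cancel; the commuting (index-disjoint) pairs give grade-4 terms 2*c*c'*(blade product), which cancel blade by blade — \gamma_{1234}: -\frac{3200}{29403} + \frac{103232}{735075} - \frac{64}{2025} = 0 — confirming B is simple. So B^2 = 0.
Answer: null-rotation, certificate B^2 = 0. Certificate logic: 0 is a conjugation-invariant scalar, so its sign fixes rotation versus boost versus null-rotation outright.


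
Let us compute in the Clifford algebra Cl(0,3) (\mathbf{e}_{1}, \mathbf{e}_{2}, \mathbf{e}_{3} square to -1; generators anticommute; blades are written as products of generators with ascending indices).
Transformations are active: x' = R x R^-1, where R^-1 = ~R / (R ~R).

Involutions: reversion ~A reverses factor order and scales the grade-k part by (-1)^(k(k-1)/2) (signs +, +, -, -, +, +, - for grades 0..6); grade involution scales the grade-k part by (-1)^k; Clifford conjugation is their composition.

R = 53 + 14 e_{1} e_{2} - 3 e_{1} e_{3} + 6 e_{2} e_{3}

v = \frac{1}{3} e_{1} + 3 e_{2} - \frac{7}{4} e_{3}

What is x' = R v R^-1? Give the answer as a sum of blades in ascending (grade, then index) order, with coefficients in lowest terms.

~R = 53 - 14 e_{1} e_{2} + 3 e_{1} e_{3} - 6 e_{2} e_{3}, and R ~R = 3050, so R^-1 = ~R / (3050).
R v = -\frac{355}{12} e_{1} + \frac{1045}{6} e_{2} - \frac{303}{4} e_{3} - \frac{27}{2} e_{1} e_{2} e_{3}
Answer: -\frac{8629}{6100} e_{1} + \frac{13846}{4575} e_{2} - \frac{307}{305} e_{3}


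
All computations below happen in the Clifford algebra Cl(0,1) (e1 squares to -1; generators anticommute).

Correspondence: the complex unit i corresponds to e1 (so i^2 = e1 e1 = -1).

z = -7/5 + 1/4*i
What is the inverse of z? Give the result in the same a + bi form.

In blades: z = -7/5 + 1/4*e1.
With qbar = -7/5 - 1/4*e1 (scalar fixed, mapped units negated), z qbar = 809/400 (the sum of squared coefficients), so z^-1 = qbar / (809/400) = -560/809 - 100/809*e1; translating back:
Answer: -560/809 - 100/809*i


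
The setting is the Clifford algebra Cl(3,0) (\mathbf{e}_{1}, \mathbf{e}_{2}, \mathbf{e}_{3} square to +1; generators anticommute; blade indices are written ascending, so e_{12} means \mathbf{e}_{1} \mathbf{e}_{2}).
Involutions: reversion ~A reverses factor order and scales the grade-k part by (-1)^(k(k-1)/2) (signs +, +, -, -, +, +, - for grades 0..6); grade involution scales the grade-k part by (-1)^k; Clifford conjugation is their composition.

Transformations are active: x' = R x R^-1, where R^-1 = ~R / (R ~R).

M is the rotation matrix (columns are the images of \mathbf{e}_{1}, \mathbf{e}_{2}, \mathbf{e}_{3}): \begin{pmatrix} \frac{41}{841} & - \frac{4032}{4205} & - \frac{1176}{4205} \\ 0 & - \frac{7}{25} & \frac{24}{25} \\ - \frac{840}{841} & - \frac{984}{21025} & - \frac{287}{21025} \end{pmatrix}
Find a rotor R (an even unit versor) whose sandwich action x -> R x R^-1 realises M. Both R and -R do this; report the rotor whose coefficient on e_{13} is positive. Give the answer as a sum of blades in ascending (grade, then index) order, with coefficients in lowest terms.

Method: write R = a + b12*e_{12} + b13*e_{13} + b23*e_{23} with a^2 + b12^2 + b13^2 + b23^2 = 1 (so R^-1 = ~R). Expanding the columns R e_j ~R gives tr M = 4a^2 - 1 and, from the antisymmetric part, M21 - M12 = -4a*b12, M13 - M31 = 4a*b13, M32 - M23 = -4a*b23.
Here tr M = -\frac{5149}{21025}, so a^2 = (1 + tr M)/4 = \frac{3969}{21025} and a = ±\frac{63}{145}. Taking a = \frac{63}{145}: M21 - M12 = \frac{4032}{4205}, M13 - M31 = \frac{3024}{4205}, M32 - M23 = -\frac{21168}{21025}, giving b12 = -\frac{16}{29}, b13 = \frac{12}{29}, b23 = \frac{84}{145}, i.e. R = \frac{63}{145} - \frac{16}{29} e_{12} + \frac{12}{29} e_{13} + \frac{84}{145} e_{23}.
Its e_{13} coefficient is already positive.
Answer: \frac{63}{145} - \frac{16}{29} e_{12} + \frac{12}{29} e_{13} + \frac{84}{145} e_{23}. Key observation: the double cover Spin(3) -> SO(3) sends R and -R to the same matrix (trace -\frac{5149}{21025} here), so the stated sign of the e_{13} coefficient is what selects one sheet.


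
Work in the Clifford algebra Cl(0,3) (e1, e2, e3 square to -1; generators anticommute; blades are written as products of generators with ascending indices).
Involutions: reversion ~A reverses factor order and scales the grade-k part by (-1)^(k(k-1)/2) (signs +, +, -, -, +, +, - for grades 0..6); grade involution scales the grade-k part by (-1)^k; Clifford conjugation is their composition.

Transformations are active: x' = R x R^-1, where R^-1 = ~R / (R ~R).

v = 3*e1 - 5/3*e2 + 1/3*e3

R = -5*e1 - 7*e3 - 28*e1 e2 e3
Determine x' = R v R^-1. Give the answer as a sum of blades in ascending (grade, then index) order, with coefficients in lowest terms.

~R = -5*e1 - 7*e3 + 28*e1 e2 e3, and R ~R = -858, so R^-1 = ~R / (-858).
R v = 52/3 + 53/3*e1 e2 + 66*e1 e3 + 217/3*e2 e3
Answer: 25/13*e1 - 103/39*e2 + 43/39*e3


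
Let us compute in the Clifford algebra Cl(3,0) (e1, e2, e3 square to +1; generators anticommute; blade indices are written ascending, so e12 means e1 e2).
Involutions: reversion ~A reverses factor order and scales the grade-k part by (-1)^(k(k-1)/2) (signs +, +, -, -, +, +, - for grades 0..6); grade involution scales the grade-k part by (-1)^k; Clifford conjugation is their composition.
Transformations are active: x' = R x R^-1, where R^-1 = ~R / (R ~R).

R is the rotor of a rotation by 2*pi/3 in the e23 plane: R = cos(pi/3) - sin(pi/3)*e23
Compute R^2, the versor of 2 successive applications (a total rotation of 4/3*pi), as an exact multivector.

Rotor phase runs at HALF the rotation angle; powers of one rotor simply add phase, so after 2 steps in e23 the phase is 2*pi/3 = 2*pi/3 and R^2 = cos(2*pi/3) - sin(2*pi/3)*e23.
cos(2*pi/3) = -1/2 and sin(2*pi/3) = sqrt(3)/2, so R^2 = -1/2 - sqrt(3)/2*e23. The net rotation is 4/3*pi; the rotor keeps the half-angle phase exactly.
Answer: -1/2 - sqrt(3)/2*e23


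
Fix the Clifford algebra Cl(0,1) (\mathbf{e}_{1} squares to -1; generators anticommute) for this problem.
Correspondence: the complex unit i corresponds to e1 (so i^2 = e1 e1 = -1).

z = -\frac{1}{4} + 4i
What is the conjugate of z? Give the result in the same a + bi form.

In blades: z = -\frac{1}{4} + 4 e_{1}.
Conjugation here is Clifford conjugation: the scalar is fixed and the grade-1 and grade-2 blades all flip sign, giving -\frac{1}{4} - 4 e_{1}; translating back:
Answer: -\frac{1}{4} - 4i


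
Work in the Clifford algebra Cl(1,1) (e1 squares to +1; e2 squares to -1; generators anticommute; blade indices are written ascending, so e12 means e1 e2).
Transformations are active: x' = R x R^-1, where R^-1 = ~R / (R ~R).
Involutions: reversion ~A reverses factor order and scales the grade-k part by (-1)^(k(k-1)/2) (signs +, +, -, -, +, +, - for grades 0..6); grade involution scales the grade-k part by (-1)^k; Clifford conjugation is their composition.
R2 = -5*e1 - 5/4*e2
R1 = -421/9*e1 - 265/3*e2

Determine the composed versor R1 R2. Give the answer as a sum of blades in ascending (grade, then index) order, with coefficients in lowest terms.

Distribute over the terms of R1 (each basis-blade product reordered to ascending indices, repeated generators contracted through their squares):
(-421/9*e1) R2 = 2105/9 + 2105/36*e12
(-265/3*e2) R2 = -1325/12 - 1325/3*e12
Summing the partial products and collecting blades:
Answer: 4445/36 - 13795/36*e12


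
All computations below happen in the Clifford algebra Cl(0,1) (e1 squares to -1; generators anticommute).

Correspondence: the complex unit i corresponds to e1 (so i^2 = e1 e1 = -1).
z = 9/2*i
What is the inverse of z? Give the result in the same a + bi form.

In blades: z = 9/2*e1.
With qbar = -9/2*e1 (scalar fixed, mapped units negated), z qbar = 81/4 (the sum of squared coefficients), so z^-1 = qbar / (81/4) = -2/9*e1; translating back:
Answer: -2/9*i


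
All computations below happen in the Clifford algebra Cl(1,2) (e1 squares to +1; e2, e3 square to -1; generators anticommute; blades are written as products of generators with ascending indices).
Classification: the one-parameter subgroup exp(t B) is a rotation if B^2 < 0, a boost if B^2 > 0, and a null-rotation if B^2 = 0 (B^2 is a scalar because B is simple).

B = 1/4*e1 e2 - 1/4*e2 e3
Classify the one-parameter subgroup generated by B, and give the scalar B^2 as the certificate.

B^2 term by term: the squares give (1/4)^2*(e1 e2)^2 + (-1/4)^2*(e2 e3)^2 = 1/16*(+1) + 1/16*(-1) = 0 (each basis 2-blade squares to minus the product of its generators' squares); cross terms between blades sharing an index anticommute and cancel. So B^2 = 0.
Answer: null-rotation, certificate B^2 = 0. The class reads off the invariant scalar 0 directly.


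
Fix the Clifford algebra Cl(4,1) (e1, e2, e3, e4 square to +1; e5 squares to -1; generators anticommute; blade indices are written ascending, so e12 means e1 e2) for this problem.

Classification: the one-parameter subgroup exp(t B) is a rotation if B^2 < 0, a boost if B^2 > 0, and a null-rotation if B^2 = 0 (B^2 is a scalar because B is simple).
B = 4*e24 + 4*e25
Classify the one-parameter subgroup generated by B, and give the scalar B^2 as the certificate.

B^2 term by term: the squares give (4)^2*(e24)^2 + (4)^2*(e25)^2 = 16*(-1) + 16*(+1) = 0 (each basis 2-blade squares to minus the product of its generators' squares); cross terms between blades sharing an index anticommute and cancel. So B^2 = 0.
Answer: null-rotation, certificate B^2 = 0. The scalar 0 is the complete invariant here: its sign names the subgroup type.


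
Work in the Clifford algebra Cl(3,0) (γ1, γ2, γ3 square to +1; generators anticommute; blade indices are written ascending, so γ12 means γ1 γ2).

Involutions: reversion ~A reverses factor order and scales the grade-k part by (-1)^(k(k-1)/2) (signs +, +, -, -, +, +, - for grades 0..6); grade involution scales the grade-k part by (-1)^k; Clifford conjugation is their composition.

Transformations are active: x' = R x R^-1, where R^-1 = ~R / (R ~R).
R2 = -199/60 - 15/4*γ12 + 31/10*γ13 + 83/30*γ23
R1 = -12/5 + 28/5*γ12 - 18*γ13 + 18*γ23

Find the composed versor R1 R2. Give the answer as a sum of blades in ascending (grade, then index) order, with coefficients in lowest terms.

Distribute over the terms of R1 (each basis-blade product reordered to ascending indices, repeated generators contracted through their squares):
(-12/5) R2 = 199/25 + 9*γ12 - 186/25*γ13 - 166/25*γ23
(28/5*γ12) R2 = 21 - 1393/75*γ12 + 1162/75*γ13 - 434/25*γ23
(-18*γ13) R2 = 279/5 + 249/5*γ12 + 597/10*γ13 + 135/2*γ23
(18*γ23) R2 = -249/5 + 279/5*γ12 + 135/2*γ13 - 597/10*γ23
Summing the partial products and collecting blades:
Answer: 874/25 + 7202/75*γ12 + 10144/75*γ13 - 81/5*γ23


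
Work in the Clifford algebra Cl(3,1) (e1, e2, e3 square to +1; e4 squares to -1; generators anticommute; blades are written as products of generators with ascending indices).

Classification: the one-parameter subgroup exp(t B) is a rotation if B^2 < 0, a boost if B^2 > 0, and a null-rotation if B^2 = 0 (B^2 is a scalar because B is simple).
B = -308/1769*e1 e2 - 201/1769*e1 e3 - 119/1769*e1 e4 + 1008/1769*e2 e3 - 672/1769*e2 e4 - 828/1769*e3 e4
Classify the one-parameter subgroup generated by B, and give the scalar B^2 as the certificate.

B^2 term by term: the squares give (-308/1769)^2*(e1 e2)^2 + (-201/1769)^2*(e1 e3)^2 + (-119/1769)^2*(e1 e4)^2 + (1008/1769)^2*(e2 e3)^2 + (-672/1769)^2*(e2 e4)^2 + (-828/1769)^2*(e3 e4)^2 = 94864/3129361*(-1) + 40401/3129361*(-1) + 14161/3129361*(+1) + 1016064/3129361*(-1) + 451584/3129361*(+1) + 685584/3129361*(+1) = 0 (each basis 2-blade squares to minus the product of its generators' squares); cross terms between blades sharing an index anticommute and cancel; the commuting (index-disjoint) pairs give grade-4 terms 2*c*c'*(blade product), which cancel blade by blade — e1 e2 e3 e4: 510048/3129361 - 270144/3129361 - 239904/3129361 = 0 — confirming B is simple. So B^2 = 0.
Answer: null-rotation, certificate B^2 = 0. Because 0 is invariant under every versor sandwich, the classification follows from its sign alone.


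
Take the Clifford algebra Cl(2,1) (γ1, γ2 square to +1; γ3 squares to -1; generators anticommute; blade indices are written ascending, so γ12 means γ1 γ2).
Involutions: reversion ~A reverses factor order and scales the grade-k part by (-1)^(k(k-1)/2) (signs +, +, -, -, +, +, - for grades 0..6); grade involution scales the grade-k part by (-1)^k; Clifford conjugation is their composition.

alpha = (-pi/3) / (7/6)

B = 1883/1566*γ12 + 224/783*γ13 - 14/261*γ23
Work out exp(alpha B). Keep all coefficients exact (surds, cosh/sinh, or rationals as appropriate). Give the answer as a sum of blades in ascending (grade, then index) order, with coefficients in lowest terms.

B^2 term by term: the squares give (1883/1566)^2*(γ12)^2 + (224/783)^2*(γ13)^2 + (-14/261)^2*(γ23)^2 = 3545689/2452356*(-1) + 50176/613089*(+1) + 196/68121*(+1) = -49/36 (each basis 2-blade squares to minus the product of its generators' squares); cross terms between blades sharing an index anticommute and cancel. So B^2 = -49/36.
B^2 = -49/36 — since the square is negative, the closed form is circular: l = 7/6, alpha*l = -pi/3, so exp(alpha B) = cos(-pi/3) + (sin(-pi/3)/(7/6))*B = 1/2 + (-3*sqrt(3)/7)*B.
Answer: 1/2 - 269*sqrt(3)/522*γ12 - 32*sqrt(3)/261*γ13 + 2*sqrt(3)/87*γ23


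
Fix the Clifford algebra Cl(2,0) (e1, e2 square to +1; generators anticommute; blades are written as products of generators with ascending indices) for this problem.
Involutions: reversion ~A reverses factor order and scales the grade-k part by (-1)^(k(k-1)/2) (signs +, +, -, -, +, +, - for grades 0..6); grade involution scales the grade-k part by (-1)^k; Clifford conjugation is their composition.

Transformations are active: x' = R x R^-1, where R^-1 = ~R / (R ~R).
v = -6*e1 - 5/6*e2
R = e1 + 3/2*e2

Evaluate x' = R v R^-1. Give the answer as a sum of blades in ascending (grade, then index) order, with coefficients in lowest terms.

~R = e1 + 3/2*e2, and R ~R = 13/4, so R^-1 = ~R / (13/4).
R v = -29/4 + 49/6*e1 e2
Answer: 20/13*e1 - 457/78*e2


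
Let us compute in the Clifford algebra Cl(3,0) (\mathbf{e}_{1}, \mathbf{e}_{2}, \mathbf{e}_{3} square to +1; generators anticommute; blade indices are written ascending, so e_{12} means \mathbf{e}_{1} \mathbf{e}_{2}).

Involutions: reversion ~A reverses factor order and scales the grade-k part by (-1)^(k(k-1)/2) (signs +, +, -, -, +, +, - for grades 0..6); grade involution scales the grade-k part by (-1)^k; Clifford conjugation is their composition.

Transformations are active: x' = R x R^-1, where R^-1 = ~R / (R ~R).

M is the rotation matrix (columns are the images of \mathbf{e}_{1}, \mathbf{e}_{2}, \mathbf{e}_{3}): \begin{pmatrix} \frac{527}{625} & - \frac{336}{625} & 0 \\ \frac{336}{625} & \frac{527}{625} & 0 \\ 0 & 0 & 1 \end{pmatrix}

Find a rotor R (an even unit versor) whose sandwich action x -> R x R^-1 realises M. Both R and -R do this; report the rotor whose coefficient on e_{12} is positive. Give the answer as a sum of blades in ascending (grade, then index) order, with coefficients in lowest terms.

Method: write R = a + b12*e_{12} + b13*e_{13} + b23*e_{23} with a^2 + b12^2 + b13^2 + b23^2 = 1 (so R^-1 = ~R). Expanding the columns R e_j ~R gives tr M = 4a^2 - 1 and, from the antisymmetric part, M21 - M12 = -4a*b12, M13 - M31 = 4a*b13, M32 - M23 = -4a*b23.
Here tr M = \frac{1679}{625}, so a^2 = (1 + tr M)/4 = \frac{576}{625} and a = ±\frac{24}{25}. Taking a = \frac{24}{25}: M21 - M12 = \frac{672}{625}, M13 - M31 = 0, M32 - M23 = 0, giving b12 = -\frac{7}{25}, b13 = 0, b23 = 0, i.e. R = \frac{24}{25} - \frac{7}{25} e_{12}.
Its e_{12} coefficient is negative, so report the other preimage -R.
Answer: -\frac{24}{25} + \frac{7}{25} e_{12}. Key observation: the double cover Spin(3) -> SO(3) sends R and -R to the same matrix (trace \frac{1679}{625} here), so the stated sign of the e_{12} coefficient is what selects one sheet.


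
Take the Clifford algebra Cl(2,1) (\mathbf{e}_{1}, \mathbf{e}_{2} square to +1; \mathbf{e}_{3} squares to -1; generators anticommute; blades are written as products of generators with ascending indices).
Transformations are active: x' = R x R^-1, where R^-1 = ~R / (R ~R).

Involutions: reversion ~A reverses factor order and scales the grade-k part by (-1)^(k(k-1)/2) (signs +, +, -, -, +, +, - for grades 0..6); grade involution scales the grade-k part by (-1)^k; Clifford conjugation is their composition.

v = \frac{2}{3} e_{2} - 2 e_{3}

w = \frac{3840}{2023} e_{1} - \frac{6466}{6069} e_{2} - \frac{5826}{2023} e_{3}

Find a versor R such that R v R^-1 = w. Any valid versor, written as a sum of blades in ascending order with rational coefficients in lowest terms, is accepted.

The midline construction: v and w both square to -\frac{32}{9}, so reflecting in their sum \frac{3840}{2023} e_{1} - \frac{2420}{6069} e_{2} - \frac{9872}{2023} e_{3} exchanges them.
Answer: \frac{3840}{2023} e_{1} - \frac{2420}{6069} e_{2} - \frac{9872}{2023} e_{3}


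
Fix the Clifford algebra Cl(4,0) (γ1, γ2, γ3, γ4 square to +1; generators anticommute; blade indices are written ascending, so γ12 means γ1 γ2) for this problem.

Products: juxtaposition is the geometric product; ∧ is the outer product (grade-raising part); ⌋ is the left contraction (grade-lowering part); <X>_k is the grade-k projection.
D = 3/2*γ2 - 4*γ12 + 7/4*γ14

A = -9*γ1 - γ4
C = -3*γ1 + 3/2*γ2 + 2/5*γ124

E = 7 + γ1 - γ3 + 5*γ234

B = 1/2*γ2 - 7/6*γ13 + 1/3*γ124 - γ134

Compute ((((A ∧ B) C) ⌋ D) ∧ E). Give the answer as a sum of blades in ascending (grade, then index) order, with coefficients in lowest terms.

step 1: -9/2*γ12 + 1/2*γ24 + 7/6*γ134
step 2: -139/20*γ1 - 27/2*γ2 + 21/20*γ4 + 7/15*γ23 - 7/2*γ34 - 3/2*γ124 + 7/4*γ1234
step 3: -81/4 - 4467/80*γ1 + 139/5*γ2 - 973/80*γ4
step 4: -567/4 - 32889/80*γ1 + 973/5*γ2 + 81/4*γ3 - 6811/80*γ4 - 139/5*γ12 + 4467/80*γ13 + 973/80*γ14 - 139/5*γ23 - 973/80*γ34 - 405/4*γ234 - 4467/16*γ1234
Answer: -567/4 - 32889/80*γ1 + 973/5*γ2 + 81/4*γ3 - 6811/80*γ4 - 139/5*γ12 + 4467/80*γ13 + 973/80*γ14 - 139/5*γ23 - 973/80*γ34 - 405/4*γ234 - 4467/16*γ1234


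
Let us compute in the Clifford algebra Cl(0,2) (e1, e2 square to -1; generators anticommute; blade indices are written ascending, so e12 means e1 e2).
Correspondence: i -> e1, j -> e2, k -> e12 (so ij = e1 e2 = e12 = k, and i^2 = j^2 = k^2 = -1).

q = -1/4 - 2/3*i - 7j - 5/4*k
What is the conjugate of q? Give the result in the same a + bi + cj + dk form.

In blades: q = -1/4 - 2/3*e1 - 7*e2 - 5/4*e12.
Conjugation here is Clifford conjugation: the scalar is fixed and the grade-1 and grade-2 blades all flip sign, giving -1/4 + 2/3*e1 + 7*e2 + 5/4*e12; translating back:
Answer: -1/4 + 2/3*i + 7j + 5/4*k


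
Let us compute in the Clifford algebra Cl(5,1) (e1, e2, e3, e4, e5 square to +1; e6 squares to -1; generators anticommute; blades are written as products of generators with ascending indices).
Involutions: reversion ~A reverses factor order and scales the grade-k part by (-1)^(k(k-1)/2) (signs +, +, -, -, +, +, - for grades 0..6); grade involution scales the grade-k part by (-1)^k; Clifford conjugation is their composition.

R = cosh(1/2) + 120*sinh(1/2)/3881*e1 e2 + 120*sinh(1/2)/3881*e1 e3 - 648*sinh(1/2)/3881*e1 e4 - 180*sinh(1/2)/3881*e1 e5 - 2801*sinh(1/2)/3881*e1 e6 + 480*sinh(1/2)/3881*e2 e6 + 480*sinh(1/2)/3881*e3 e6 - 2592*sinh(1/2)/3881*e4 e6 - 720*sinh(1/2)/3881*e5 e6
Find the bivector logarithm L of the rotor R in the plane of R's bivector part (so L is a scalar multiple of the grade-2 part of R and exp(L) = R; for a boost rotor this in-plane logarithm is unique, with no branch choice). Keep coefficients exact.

The scalar part of R is cosh(1/2), so cosh pins the rapidity up to sign — the sign comes from the bivector part; dividing that part by sinh of the rapidity yields the plane, and the in-plane L = rapidity * plane is unique because the two sign choices cancel.
Concretely: cosh(rapidity) = cosh(1/2) gives rapidity = ±1/2, and since rapidity/sinh(rapidity) is even the sign is immaterial: L = (rapidity/sinh(rapidity)) * <R>_2 = (1/(2*sinh(1/2))) * <R>_2.
Answer: 60/3881*e1 e2 + 60/3881*e1 e3 - 324/3881*e1 e4 - 90/3881*e1 e5 - 2801/7762*e1 e6 + 240/3881*e2 e6 + 240/3881*e3 e6 - 1296/3881*e4 e6 - 360/3881*e5 e6


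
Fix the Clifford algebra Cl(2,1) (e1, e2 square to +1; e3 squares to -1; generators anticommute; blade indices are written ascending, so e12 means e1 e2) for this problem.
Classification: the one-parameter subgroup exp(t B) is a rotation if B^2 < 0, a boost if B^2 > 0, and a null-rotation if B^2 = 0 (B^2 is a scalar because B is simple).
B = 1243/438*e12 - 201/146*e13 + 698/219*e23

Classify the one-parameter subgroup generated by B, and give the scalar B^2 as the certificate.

B^2 term by term: the squares give (1243/438)^2*(e12)^2 + (-201/146)^2*(e13)^2 + (698/219)^2*(e23)^2 = 1545049/191844*(-1) + 40401/21316*(+1) + 487204/47961*(+1) = 4 (each basis 2-blade squares to minus the product of its generators' squares); cross terms between blades sharing an index anticommute and cancel. So B^2 = 4.
Answer: boost, certificate B^2 = 4. Check the certificate: B^2 = 4, and that sign is decisive whatever form B takes.


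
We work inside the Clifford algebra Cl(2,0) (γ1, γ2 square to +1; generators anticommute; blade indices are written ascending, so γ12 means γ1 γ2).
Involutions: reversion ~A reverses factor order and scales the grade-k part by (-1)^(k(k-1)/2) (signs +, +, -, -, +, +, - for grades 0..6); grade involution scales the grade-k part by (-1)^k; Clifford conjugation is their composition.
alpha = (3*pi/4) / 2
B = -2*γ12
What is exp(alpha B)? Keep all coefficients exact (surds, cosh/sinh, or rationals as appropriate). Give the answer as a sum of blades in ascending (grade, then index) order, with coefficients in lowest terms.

B^2 = (-2)^2*(γ12)^2 = 4*(-1) = -4 (a basis 2-blade squares to minus the product of its generators' squares).
B^2 = -4 — a negative square means the series sums to a rotation: l = 2, alpha*l = 3*pi/4, so exp(alpha B) = cos(3*pi/4) + (sin(3*pi/4)/2)*B = -sqrt(2)/2 + (sqrt(2)/4)*B.
Answer: -sqrt(2)/2 - sqrt(2)/2*γ12


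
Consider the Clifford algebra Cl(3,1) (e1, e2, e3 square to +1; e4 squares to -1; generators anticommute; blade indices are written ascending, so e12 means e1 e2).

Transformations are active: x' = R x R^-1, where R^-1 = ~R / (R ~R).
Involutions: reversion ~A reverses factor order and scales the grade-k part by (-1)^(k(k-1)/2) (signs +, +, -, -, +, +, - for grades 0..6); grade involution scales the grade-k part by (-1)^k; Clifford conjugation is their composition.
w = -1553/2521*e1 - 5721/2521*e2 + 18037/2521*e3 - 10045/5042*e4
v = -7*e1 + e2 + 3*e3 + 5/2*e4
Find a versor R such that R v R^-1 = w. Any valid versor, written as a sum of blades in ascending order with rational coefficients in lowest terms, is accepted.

R = v + w = -19200/2521*e1 - 3200/2521*e2 + 25600/2521*e3 + 1280/2521*e4 works: the equal norms (211/4) guarantee its sandwich swaps v into w.
Answer: -19200/2521*e1 - 3200/2521*e2 + 25600/2521*e3 + 1280/2521*e4


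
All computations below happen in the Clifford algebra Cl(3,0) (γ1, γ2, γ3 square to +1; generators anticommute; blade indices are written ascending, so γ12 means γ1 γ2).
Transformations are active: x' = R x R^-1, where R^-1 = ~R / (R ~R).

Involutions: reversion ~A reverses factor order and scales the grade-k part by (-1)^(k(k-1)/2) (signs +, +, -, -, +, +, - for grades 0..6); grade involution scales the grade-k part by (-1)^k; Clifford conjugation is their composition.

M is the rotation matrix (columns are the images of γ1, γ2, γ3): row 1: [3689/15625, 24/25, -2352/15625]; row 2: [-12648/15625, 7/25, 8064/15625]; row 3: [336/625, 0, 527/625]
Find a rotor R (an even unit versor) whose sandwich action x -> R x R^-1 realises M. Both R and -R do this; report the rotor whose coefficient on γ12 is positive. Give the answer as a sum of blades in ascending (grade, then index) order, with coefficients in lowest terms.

Method: write R = a + b12*γ12 + b13*γ13 + b23*γ23 with a^2 + b12^2 + b13^2 + b23^2 = 1 (so R^-1 = ~R). Expanding the columns R e_j ~R gives tr M = 4a^2 - 1 and, from the antisymmetric part, M21 - M12 = -4a*b12, M13 - M31 = 4a*b13, M32 - M23 = -4a*b23.
Here tr M = 21239/15625, so a^2 = (1 + tr M)/4 = 9216/15625 and a = ±96/125. Taking a = 96/125: M21 - M12 = -27648/15625, M13 - M31 = -10752/15625, M32 - M23 = -8064/15625, giving b12 = 72/125, b13 = -28/125, b23 = 21/125, i.e. R = 96/125 + 72/125*γ12 - 28/125*γ13 + 21/125*γ23.
Its γ12 coefficient is already positive.
Answer: 96/125 + 72/125*γ12 - 28/125*γ13 + 21/125*γ23. Sheet selection: the two-to-one cover makes ±R indistinguishable at the matrix level (trace 21239/15625), so uniqueness comes from the required sign on γ12.


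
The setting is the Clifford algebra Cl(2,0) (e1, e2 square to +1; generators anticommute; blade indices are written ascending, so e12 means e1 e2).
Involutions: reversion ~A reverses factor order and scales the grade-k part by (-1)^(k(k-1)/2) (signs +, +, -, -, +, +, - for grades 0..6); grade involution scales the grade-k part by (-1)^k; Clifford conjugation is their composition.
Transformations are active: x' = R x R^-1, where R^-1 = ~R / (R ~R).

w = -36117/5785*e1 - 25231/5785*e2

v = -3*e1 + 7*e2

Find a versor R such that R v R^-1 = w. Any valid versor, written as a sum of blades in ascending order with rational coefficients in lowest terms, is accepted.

The midline construction: v and w both square to 58, so reflecting in their sum -53472/5785*e1 + 15264/5785*e2 exchanges them.
Answer: -53472/5785*e1 + 15264/5785*e2


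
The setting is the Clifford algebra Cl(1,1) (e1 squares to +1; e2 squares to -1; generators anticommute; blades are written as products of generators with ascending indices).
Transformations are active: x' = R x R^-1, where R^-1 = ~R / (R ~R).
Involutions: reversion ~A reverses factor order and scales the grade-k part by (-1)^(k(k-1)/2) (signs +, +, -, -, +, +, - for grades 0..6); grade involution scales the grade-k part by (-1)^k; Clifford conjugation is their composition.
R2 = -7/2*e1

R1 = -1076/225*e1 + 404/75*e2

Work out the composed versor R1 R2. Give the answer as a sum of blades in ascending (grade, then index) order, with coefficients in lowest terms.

Distribute over the terms of R2 (each basis-blade product reordered to ascending indices, repeated generators contracted through their squares):
R1 (-7/2*e1) = 3766/225 + 1414/75*e1 e2
Answer: 3766/225 + 1414/75*e1 e2


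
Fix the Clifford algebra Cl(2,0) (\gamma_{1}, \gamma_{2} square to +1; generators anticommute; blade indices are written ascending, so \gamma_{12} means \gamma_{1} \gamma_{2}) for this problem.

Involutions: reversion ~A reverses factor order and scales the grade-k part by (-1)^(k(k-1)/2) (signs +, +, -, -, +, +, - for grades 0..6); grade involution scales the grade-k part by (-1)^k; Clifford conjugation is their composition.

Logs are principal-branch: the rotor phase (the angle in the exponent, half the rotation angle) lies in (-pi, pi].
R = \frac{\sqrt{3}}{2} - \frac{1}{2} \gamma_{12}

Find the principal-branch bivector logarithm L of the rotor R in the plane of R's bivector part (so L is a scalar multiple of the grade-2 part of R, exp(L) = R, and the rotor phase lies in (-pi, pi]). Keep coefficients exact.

The scalar part of R is \frac{\sqrt{3}}{2}, which pins the rotor phase on the principal branch; dividing the bivector part by the sine of that phase recovers the unit plane, and L is the phase times that plane.
Concretely: cos(phase) = \frac{\sqrt{3}}{2} gives phase = ±\frac{\pi}{6}, and since phase/sin(phase) is even the sign is immaterial: L = (phase/sin(phase)) * <R>_2 = (\frac{\pi}{3}) * <R>_2.
Answer: - \frac{\pi}{6} \gamma_{12}


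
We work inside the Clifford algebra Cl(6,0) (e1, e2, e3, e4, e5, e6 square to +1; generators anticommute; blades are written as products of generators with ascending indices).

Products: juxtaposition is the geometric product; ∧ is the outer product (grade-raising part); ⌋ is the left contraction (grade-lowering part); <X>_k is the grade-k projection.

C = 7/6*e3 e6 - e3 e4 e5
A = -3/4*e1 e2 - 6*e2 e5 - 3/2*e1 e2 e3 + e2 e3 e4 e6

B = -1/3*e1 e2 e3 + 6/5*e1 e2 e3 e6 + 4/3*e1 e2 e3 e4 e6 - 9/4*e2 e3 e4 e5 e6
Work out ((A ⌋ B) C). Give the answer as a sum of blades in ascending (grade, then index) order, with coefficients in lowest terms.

step 1: -1/2 + 4/3*e1 - 1/4*e3 + 9/4*e5 + 9/5*e6 + 9/10*e3 e6 + 2*e4 e6 - 25/2*e3 e4 e6
step 2: -21/20 - 21/10*e3 - 175/12*e4 - 7/24*e6 + 1/12*e3 e4 - 7/12*e3 e6 + 1/4*e4 e5 + 25/2*e5 e6 + 14/9*e1 e3 e6 + 1/2*e3 e4 e5 - 37/8*e3 e5 e6 + 9/10*e4 e5 e6 - 4/3*e1 e3 e4 e5 + 9/5*e3 e4 e5 e6
Answer: -21/20 - 21/10*e3 - 175/12*e4 - 7/24*e6 + 1/12*e3 e4 - 7/12*e3 e6 + 1/4*e4 e5 + 25/2*e5 e6 + 14/9*e1 e3 e6 + 1/2*e3 e4 e5 - 37/8*e3 e5 e6 + 9/10*e4 e5 e6 - 4/3*e1 e3 e4 e5 + 9/5*e3 e4 e5 e6


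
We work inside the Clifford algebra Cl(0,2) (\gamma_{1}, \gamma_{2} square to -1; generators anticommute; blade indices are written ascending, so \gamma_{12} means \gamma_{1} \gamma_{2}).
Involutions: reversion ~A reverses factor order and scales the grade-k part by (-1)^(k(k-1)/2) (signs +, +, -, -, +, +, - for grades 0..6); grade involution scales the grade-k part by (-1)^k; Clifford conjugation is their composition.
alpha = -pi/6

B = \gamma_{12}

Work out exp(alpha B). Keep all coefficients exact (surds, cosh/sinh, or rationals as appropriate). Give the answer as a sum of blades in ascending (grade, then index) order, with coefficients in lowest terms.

B^2 = (1)^2*(\gamma_{12})^2 = 1*(-1) = -1 (a basis 2-blade squares to minus the product of its generators' squares).
B^2 = -1 — the negative square puts this in the circular regime; l = 1, alpha*l = - \frac{\pi}{6}, so exp(alpha B) = cos(- \frac{\pi}{6}) + (sin(- \frac{\pi}{6})/1)*B = \frac{\sqrt{3}}{2} + (- \frac{1}{2})*B.
Answer: \frac{\sqrt{3}}{2} - \frac{1}{2} \gamma_{12}


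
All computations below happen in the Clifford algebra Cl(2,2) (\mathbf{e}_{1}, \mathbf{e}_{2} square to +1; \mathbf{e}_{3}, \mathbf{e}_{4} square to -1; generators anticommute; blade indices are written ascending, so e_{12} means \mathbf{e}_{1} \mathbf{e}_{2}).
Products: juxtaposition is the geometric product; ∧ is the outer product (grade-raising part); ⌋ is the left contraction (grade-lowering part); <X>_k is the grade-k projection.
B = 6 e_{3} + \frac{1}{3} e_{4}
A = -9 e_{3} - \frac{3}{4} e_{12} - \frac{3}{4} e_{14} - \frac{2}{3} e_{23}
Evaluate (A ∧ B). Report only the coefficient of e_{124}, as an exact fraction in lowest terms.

step 1: -3 e_{34} - \frac{9}{2} e_{123} - \frac{1}{4} e_{124} + \frac{9}{2} e_{134} - \frac{2}{9} e_{234}
Answer: -\frac{1}{4}


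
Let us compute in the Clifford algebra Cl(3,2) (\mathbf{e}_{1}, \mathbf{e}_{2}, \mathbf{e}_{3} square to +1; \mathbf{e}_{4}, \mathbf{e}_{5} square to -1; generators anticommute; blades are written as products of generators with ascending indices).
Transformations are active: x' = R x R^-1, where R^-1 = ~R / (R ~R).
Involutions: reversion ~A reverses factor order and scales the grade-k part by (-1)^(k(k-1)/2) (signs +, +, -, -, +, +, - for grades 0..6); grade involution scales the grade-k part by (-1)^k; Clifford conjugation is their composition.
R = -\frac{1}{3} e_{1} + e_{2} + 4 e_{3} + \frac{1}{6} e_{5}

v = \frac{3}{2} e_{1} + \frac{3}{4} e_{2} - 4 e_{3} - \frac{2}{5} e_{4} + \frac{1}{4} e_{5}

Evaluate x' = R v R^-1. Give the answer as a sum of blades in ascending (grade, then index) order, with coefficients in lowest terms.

~R = -\frac{1}{3} e_{1} + e_{2} + 4 e_{3} + \frac{1}{6} e_{5}, and R ~R = \frac{205}{12}, so R^-1 = ~R / (\frac{205}{12}).
R v = -\frac{379}{24} - \frac{7}{4} e_{1} e_{2} - \frac{14}{3} e_{1} e_{3} + \frac{2}{15} e_{1} e_{4} - \frac{1}{3} e_{1} e_{5} - 7 e_{2} e_{3} - \frac{2}{5} e_{2} e_{4} + \frac{1}{8} e_{2} e_{5} - \frac{8}{5} e_{3} e_{4} + \frac{5}{3} e_{3} e_{5} + \frac{1}{15} e_{4} e_{5}
Answer: -\frac{1087}{1230} e_{1} - \frac{2131}{820} e_{2} - \frac{696}{205} e_{3} + \frac{2}{5} e_{4} - \frac{1373}{2460} e_{5}
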